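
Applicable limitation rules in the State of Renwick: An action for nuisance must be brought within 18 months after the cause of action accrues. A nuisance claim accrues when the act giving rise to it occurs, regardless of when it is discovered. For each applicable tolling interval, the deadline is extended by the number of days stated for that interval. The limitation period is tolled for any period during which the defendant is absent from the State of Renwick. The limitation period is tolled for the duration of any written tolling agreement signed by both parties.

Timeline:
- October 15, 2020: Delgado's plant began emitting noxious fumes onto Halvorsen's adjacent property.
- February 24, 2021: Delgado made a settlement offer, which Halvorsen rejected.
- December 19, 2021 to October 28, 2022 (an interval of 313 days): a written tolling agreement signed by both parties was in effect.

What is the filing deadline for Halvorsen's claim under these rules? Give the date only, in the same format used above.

February 22, 2023

The claim accrued on October 15, 2020, when the wrongful act occurred.
18 months from October 15, 2020 is April 15, 2022.
Because the written tolling agreement ran from December 19, 2021 to October 28, 2022, the deadline is extended by 313 days to February 22, 2023.
None of the other events listed affects the running of the period under the stated rules.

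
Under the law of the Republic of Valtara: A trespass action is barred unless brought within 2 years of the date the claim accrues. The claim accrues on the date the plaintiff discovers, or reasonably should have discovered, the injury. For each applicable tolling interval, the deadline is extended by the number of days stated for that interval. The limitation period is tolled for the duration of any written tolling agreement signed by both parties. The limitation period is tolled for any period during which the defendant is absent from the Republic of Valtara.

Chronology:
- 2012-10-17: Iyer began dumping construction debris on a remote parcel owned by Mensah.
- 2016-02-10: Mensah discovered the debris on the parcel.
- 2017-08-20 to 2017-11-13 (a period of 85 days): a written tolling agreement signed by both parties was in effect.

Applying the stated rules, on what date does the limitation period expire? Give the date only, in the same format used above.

The claim did not accrue until Mensah discovered the injury on 2016-02-10; the 2012-10-17 act date does not start the clock under the stated rule.
The untolled deadline — 2 years after 2016-02-10 — is 2018-02-10.
Because the written tolling agreement ran from 2017-08-20 to 2017-11-13, the deadline is extended by 85 days to 2018-05-06.

2018-05-06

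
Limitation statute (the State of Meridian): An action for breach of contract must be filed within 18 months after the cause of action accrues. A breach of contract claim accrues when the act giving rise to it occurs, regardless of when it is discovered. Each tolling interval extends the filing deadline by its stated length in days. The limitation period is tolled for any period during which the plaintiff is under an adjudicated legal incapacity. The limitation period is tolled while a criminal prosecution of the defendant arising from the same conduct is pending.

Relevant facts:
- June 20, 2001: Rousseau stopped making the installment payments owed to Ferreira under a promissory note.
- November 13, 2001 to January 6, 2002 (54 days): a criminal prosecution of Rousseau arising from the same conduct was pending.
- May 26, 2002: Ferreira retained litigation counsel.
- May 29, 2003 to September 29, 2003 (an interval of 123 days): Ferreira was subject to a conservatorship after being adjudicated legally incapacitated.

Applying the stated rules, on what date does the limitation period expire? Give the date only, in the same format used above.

The limitation period began to run on June 20, 2001.
18 months from June 20, 2001 is December 20, 2002.
Because the pending criminal prosecution ran from November 13, 2001 to January 6, 2002, the deadline is extended by 54 days to February 12, 2003.
The plaintiff's legal incapacity from May 29, 2003 to September 29, 2003 began after the period had already run on February 12, 2003, so it has no tolling effect.
The other events in the timeline have no effect on the limitation period under the stated rules.

February 12, 2003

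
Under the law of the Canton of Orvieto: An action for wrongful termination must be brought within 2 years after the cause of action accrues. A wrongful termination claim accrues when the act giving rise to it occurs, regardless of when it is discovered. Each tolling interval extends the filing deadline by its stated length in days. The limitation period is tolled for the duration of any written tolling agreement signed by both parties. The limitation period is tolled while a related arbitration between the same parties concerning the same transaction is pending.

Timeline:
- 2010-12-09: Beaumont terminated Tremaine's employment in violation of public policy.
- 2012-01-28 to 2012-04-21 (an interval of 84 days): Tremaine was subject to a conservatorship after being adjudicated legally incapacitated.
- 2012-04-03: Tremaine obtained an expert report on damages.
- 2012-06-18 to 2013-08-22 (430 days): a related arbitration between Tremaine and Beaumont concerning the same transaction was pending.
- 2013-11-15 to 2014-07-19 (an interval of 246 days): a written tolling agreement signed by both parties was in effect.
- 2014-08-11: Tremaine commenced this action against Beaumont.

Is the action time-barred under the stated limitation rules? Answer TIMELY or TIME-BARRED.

The limitation period began to run on 2010-12-09.
The untolled deadline — 2 years after 2010-12-09 — is 2012-12-09.
The pending related arbitration from 2012-06-18 to 2013-08-22 tolled the period for 430 days, extending the deadline to 2014-02-12.
The period was tolled for 246 days by the written tolling agreement (2013-11-15 to 2014-07-19), pushing the deadline to 2014-10-16.
The plaintiff's legal incapacity from 2012-01-28 to 2012-04-21 does not toll the period, because no stated rule makes the plaintiff's incapacity a tolling event.
Nothing else in the chronology tolls or restarts the period.
Filing on 2014-08-11 beat the 2014-10-16 deadline — the action is timely.

TIMELY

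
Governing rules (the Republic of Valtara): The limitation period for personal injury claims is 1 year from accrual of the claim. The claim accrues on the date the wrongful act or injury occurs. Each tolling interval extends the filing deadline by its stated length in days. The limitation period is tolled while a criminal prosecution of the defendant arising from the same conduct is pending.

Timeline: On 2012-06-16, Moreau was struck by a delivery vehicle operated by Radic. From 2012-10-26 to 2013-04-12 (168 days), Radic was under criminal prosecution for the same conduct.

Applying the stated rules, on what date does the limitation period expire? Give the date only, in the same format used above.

The claim accrued on 2012-06-16, the date of the act.
1 year from 2012-06-16 is 2013-06-16.
The period was tolled for 168 days by the pending criminal prosecution (2012-10-26 to 2013-04-12), pushing the deadline to 2013-12-01.

2013-12-01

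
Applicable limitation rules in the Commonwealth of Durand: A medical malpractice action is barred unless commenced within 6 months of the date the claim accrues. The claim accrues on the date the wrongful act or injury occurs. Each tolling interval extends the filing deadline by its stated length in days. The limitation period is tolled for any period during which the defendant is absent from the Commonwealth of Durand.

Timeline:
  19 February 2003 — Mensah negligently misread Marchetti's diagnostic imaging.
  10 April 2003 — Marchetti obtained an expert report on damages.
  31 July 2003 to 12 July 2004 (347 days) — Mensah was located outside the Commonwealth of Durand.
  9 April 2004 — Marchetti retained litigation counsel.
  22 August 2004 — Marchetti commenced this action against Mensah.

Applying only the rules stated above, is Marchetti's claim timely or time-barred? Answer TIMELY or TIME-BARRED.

TIME-BARRED

The limitation period began to run on 19 February 2003.
Adding the 6 months base period to 19 February 2003 gives a deadline of 19 August 2003, before any tolling.
The period was tolled for 347 days by the defendant's absence from the jurisdiction (31 July 2003 to 12 July 2004), pushing the deadline to 31 July 2004.
The other events in the timeline have no effect on the limitation period under the stated rules.
Filing on 22 August 2004 missed the 31 July 2004 deadline — the action is time-barred.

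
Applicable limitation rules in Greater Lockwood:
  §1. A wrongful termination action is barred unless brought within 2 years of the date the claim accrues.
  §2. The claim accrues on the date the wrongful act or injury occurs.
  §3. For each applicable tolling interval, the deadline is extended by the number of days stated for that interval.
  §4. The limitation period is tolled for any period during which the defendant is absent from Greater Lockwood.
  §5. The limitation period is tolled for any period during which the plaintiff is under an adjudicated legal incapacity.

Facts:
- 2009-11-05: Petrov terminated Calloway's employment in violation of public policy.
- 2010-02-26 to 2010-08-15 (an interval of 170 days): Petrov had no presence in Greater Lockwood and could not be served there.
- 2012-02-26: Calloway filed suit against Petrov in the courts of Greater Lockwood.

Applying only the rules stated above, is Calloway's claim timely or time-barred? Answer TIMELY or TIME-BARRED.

TIMELY

The claim accrued on 2009-11-05, when the wrongful act occurred.
Adding the 2 years base period to 2009-11-05 gives a deadline of 2011-11-05, before any tolling.
Because the defendant's absence from the jurisdiction ran from 2010-02-26 to 2010-08-15, the deadline is extended by 170 days to 2012-04-23.
Calloway filed on 2012-02-26, before the 2012-04-23 deadline, so the action is timely.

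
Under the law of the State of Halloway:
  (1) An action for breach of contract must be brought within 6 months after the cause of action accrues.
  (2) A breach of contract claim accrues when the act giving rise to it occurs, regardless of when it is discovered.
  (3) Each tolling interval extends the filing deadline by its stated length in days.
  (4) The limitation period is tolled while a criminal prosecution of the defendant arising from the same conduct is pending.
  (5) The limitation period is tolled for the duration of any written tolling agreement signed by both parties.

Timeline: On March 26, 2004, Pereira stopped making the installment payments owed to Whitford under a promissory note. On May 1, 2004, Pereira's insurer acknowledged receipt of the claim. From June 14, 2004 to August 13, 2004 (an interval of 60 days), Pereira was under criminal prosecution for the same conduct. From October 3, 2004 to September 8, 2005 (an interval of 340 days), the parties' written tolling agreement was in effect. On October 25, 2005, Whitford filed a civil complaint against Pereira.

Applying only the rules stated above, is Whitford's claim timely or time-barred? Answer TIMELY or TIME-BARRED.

The cause of action accrued on March 26, 2004, the date of the act.
6 months from March 26, 2004 is September 26, 2004.
The period was tolled for 60 days by the pending criminal prosecution (June 14, 2004 to August 13, 2004), pushing the deadline to November 25, 2004.
The written tolling agreement from October 3, 2004 to September 8, 2005 tolled the period for 340 days, extending the deadline to October 31, 2005.
The other events in the timeline have no effect on the limitation period under the stated rules.
The October 25, 2005 filing precedes the October 31, 2005 deadline; the claim is timely.

TIMELY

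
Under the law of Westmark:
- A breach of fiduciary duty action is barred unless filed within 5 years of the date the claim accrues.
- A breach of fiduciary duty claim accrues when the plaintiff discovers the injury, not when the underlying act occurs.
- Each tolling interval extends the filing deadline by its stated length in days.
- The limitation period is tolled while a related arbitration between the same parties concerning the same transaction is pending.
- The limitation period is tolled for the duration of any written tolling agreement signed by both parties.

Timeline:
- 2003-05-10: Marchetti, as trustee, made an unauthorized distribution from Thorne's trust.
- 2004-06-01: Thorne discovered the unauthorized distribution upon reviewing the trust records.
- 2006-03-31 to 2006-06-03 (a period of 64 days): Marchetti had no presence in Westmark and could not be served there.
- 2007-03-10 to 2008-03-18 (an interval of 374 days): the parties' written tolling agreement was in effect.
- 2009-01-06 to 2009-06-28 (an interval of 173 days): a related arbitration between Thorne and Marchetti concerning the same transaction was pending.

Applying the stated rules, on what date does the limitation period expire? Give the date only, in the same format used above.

2010-11-30

Under the discovery rule, the claim accrued on 2004-06-01, when Thorne discovered the injury — not on the 2003-05-10 date of the underlying act.
Adding the 5 years base period to 2004-06-01 gives a deadline of 2009-06-01, before any tolling.
The written tolling agreement from 2007-03-10 to 2008-03-18 tolled the period for 374 days, extending the deadline to 2010-06-10.
The pending related arbitration from 2009-01-06 to 2009-06-28 tolled the period for 173 days, extending the deadline to 2010-11-30.
Although the defendant's absence ran from 2006-03-31 to 2006-06-03, the stated rules do not make that a tolling event, so it is disregarded.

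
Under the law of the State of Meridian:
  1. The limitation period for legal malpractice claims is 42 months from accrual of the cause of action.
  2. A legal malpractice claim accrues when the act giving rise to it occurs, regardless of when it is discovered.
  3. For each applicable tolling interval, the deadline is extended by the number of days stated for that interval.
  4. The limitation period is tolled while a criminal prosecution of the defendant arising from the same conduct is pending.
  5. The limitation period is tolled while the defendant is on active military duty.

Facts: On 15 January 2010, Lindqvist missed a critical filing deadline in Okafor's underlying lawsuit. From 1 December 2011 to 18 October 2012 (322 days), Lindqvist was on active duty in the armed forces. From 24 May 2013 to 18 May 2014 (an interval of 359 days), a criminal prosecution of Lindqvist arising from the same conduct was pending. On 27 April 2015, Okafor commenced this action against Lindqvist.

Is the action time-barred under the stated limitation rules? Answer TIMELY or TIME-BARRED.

The limitation period began to run on 15 January 2010.
42 months from 15 January 2010 is 15 July 2013.
Because the defendant's active military service ran from 1 December 2011 to 18 October 2012, the deadline is extended by 322 days to 2 June 2014.
The period was tolled for 359 days by the pending criminal prosecution (24 May 2013 to 18 May 2014), pushing the deadline to 27 May 2015.
Filing on 27 April 2015 beat the 27 May 2015 deadline — the action is timely.

TIMELY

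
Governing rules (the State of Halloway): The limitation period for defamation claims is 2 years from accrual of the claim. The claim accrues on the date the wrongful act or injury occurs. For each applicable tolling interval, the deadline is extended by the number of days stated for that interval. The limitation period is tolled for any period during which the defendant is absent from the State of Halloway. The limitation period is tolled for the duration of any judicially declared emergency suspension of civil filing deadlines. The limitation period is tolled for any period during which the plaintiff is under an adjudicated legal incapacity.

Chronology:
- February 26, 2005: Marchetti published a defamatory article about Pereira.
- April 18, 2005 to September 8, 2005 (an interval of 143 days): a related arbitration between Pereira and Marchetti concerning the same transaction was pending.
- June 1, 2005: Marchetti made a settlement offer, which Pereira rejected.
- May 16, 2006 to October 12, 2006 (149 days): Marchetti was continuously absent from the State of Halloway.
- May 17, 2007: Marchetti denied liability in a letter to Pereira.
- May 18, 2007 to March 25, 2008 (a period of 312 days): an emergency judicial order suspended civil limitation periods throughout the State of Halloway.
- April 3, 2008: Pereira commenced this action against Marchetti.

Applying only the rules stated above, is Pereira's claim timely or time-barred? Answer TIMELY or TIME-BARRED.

TIMELY

The limitation period began to run on February 26, 2005.
2 years from February 26, 2005 is February 26, 2007.
The defendant's absence from the jurisdiction from May 16, 2006 to October 12, 2006 tolled the period for 149 days, extending the deadline to July 25, 2007.
The period was tolled for 312 days by the emergency suspension of filing deadlines (May 18, 2007 to March 25, 2008), pushing the deadline to June 1, 2008.
Although a pending arbitration ran from April 18, 2005 to September 8, 2005, the stated rules do not make that a tolling event, so it is disregarded.
Nothing else in the chronology tolls or restarts the period.
The April 3, 2008 filing precedes the June 1, 2008 deadline; the claim is timely.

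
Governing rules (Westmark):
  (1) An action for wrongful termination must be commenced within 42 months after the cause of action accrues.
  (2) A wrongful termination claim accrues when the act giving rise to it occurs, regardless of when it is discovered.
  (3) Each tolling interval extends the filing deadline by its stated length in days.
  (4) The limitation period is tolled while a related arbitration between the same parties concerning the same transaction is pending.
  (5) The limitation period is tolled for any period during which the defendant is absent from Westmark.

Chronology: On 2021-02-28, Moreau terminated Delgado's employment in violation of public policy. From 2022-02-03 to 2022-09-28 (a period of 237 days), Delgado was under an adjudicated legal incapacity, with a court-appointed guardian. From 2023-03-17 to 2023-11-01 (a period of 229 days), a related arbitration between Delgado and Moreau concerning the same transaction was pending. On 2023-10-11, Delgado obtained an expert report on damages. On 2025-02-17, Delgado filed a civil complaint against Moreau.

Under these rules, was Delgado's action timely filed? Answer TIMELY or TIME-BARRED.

TIMELY

The limitation period began to run on 2021-02-28.
Adding the 42 months base period to 2021-02-28 gives a deadline of 2024-08-28, before any tolling.
The period was tolled for 229 days by the pending related arbitration (2023-03-17 to 2023-11-01), pushing the deadline to 2025-04-14.
The plaintiff's legal incapacity from 2022-02-03 to 2022-09-28 does not toll the period, because no stated rule makes the plaintiff's incapacity a tolling event.
Nothing else in the chronology tolls or restarts the period.
The 2025-02-17 filing precedes the 2025-04-14 deadline; the claim is timely.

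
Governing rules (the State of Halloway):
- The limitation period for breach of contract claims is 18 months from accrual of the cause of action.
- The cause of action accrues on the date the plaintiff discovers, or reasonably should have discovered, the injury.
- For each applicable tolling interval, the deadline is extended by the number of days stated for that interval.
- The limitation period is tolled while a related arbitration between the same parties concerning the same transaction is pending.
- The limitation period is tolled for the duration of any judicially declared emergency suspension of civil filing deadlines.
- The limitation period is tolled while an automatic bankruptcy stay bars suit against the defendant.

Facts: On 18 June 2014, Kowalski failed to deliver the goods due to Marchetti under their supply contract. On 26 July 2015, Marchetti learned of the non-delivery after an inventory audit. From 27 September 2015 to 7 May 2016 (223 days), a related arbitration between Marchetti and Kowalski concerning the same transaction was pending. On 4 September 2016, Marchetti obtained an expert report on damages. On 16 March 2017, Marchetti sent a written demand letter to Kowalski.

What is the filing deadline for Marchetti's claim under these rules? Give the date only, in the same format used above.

The claim did not accrue until Marchetti discovered the injury on 26 July 2015; the 18 June 2014 act date does not start the clock under the stated rule.
18 months from 26 July 2015 is 26 January 2017.
Because the pending related arbitration ran from 27 September 2015 to 7 May 2016, the deadline is extended by 223 days to 6 September 2017.
None of the other events listed affects the running of the period under the stated rules.

6 September 2017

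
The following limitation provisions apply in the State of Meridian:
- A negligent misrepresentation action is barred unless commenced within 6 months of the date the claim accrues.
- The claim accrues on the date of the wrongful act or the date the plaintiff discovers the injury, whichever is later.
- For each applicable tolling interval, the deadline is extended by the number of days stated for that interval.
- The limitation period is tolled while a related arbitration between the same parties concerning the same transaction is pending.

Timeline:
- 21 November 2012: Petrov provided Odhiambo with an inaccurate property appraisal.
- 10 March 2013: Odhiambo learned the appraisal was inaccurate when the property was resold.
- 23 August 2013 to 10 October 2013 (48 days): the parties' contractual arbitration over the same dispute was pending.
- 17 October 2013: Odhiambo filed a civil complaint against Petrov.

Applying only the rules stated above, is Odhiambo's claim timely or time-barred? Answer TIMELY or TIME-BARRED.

Taking the later of the act (21 November 2012) and discovery (10 March 2013), the claim accrued on 10 March 2013.
The untolled deadline — 6 months after 10 March 2013 — is 10 September 2013.
The pending related arbitration from 23 August 2013 to 10 October 2013 tolled the period for 48 days, extending the deadline to 28 October 2013.
Filing on 17 October 2013 beat the 28 October 2013 deadline — the action is timely.

TIMELY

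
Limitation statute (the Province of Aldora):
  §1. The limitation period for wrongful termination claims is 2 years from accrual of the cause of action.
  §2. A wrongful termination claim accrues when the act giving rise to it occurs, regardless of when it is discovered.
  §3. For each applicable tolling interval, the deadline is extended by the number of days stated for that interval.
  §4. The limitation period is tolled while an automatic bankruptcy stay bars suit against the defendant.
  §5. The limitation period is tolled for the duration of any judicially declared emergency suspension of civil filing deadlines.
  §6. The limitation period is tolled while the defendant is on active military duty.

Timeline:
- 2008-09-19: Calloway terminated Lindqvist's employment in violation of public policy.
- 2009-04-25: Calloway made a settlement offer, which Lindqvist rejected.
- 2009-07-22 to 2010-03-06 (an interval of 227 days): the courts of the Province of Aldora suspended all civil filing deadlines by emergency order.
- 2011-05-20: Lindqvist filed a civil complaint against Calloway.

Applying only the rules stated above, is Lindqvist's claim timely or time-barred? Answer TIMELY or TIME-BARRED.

The limitation period began to run on 2008-09-19.
2 years from 2008-09-19 is 2010-09-19.
The period was tolled for 227 days by the emergency suspension of filing deadlines (2009-07-22 to 2010-03-06), pushing the deadline to 2011-05-04.
None of the other events listed affects the running of the period under the stated rules.
The 2011-05-20 filing falls after the 2011-05-04 deadline; the claim is time-barred.

TIME-BARRED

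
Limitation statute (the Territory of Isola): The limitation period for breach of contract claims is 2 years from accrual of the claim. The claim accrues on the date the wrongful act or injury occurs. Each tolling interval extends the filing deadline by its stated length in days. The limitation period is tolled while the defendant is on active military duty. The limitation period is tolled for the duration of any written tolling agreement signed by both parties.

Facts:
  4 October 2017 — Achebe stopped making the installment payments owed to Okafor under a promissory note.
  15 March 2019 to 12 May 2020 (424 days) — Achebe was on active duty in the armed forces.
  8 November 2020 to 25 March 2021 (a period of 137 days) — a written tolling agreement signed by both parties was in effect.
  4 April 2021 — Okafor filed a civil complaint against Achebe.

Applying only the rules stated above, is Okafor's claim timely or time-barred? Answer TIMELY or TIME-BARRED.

TIMELY

The claim accrued on 4 October 2017, the date of the act.
2 years from 4 October 2017 is 4 October 2019.
The period was tolled for 424 days by the defendant's active military service (15 March 2019 to 12 May 2020), pushing the deadline to 1 December 2020.
Because the written tolling agreement ran from 8 November 2020 to 25 March 2021, the deadline is extended by 137 days to 17 April 2021.
Filing on 4 April 2021 beat the 17 April 2021 deadline — the action is timely.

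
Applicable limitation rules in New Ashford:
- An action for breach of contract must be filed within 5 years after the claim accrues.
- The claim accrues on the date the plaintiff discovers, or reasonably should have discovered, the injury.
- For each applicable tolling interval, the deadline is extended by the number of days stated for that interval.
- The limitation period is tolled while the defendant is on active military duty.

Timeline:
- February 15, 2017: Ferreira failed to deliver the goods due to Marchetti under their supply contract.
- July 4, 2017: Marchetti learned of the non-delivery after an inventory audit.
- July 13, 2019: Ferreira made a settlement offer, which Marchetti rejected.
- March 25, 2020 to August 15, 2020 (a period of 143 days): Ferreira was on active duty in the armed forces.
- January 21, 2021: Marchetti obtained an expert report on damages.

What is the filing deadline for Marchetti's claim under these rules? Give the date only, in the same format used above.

Accrual is tied to discovery, so the period began on July 4, 2017 rather than on February 15, 2017 when the act occurred.
5 years from July 4, 2017 is July 4, 2022.
The period was tolled for 143 days by the defendant's active military service (March 25, 2020 to August 15, 2020), pushing the deadline to November 24, 2022.
The other events in the timeline have no effect on the limitation period under the stated rules.

November 24, 2022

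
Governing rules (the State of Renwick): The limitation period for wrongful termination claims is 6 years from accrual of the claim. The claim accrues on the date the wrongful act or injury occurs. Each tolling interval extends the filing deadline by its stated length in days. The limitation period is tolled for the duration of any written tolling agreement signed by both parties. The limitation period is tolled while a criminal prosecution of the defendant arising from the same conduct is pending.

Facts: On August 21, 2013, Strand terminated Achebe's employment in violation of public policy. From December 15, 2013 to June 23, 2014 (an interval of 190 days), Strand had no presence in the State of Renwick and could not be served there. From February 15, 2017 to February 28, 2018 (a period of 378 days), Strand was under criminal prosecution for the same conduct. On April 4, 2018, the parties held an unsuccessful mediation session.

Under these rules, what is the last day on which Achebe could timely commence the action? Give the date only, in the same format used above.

The claim accrued on August 21, 2013, when the wrongful act occurred.
Adding the 6 years base period to August 21, 2013 gives a deadline of August 21, 2019, before any tolling.
Because the pending criminal prosecution ran from February 15, 2017 to February 28, 2018, the deadline is extended by 378 days to September 2, 2020.
No stated provision tolls the period for the defendant's absence, so the interval from December 15, 2013 to June 23, 2014 has no effect on the deadline.
Nothing else in the chronology tolls or restarts the period.

September 2, 2020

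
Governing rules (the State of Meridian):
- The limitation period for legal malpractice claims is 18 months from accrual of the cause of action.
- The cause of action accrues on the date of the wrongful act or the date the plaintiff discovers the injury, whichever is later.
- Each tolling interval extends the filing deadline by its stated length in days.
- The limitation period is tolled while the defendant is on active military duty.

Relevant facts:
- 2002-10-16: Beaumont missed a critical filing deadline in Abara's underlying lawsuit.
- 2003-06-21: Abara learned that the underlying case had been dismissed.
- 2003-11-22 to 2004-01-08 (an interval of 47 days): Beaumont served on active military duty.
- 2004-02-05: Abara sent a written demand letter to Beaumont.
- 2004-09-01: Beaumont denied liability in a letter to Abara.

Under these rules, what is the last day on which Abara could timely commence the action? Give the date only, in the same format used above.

The claim accrued on 2003-06-21 — the later of the 2002-10-16 act and the 2003-06-21 discovery.
18 months from 2003-06-21 is 2004-12-21.
The period was tolled for 47 days by the defendant's active military service (2003-11-22 to 2004-01-08), pushing the deadline to 2005-02-06.
The other events in the timeline have no effect on the limitation period under the stated rules.

2005-02-06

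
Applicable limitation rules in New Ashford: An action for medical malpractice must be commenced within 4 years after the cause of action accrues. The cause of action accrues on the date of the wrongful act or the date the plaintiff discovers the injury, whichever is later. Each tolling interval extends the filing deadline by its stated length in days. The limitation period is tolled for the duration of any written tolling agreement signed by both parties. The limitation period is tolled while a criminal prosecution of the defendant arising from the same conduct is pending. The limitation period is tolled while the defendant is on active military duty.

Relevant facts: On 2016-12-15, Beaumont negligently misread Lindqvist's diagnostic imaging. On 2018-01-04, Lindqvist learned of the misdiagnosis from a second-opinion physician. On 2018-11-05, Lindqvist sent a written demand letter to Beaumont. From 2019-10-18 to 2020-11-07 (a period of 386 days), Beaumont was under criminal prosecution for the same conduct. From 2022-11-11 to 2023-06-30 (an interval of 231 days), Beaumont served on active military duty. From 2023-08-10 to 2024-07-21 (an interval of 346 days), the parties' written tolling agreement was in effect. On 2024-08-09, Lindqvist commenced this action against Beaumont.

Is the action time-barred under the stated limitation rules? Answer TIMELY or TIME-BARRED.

TIMELY

Taking the later of the act (2016-12-15) and discovery (2018-01-04), the claim accrued on 2018-01-04.
4 years from 2018-01-04 is 2022-01-04.
Because the pending criminal prosecution ran from 2019-10-18 to 2020-11-07, the deadline is extended by 386 days to 2023-01-25.
The defendant's active military service from 2022-11-11 to 2023-06-30 tolled the period for 231 days, extending the deadline to 2023-09-13.
The period was tolled for 346 days by the written tolling agreement (2023-08-10 to 2024-07-21), pushing the deadline to 2024-08-24.
None of the other events listed affects the running of the period under the stated rules.
Lindqvist filed on 2024-08-09, before the 2024-08-24 deadline, so the action is timely.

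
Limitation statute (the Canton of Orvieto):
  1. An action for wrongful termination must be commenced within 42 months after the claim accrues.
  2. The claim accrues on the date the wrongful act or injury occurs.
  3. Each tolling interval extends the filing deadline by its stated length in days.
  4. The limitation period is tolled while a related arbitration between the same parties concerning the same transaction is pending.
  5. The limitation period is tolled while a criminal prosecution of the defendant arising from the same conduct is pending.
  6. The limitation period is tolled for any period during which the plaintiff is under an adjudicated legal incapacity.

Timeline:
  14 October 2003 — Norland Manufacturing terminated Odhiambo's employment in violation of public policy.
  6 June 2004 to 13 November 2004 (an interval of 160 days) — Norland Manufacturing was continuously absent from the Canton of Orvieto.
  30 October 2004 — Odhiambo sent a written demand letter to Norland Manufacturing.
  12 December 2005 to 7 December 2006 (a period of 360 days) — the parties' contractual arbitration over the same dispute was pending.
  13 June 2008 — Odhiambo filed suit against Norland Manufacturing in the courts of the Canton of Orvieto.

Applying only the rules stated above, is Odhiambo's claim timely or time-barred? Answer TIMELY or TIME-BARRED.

The claim accrued on 14 October 2003, when the wrongful act occurred.
The untolled deadline — 42 months after 14 October 2003 — is 14 April 2007.
Because the pending related arbitration ran from 12 December 2005 to 7 December 2006, the deadline is extended by 360 days to 8 April 2008.
No stated provision tolls the period for the defendant's absence, so the interval from 6 June 2004 to 13 November 2004 has no effect on the deadline.
None of the other events listed affects the running of the period under the stated rules.
Odhiambo filed on 13 June 2008, after the 8 April 2008 deadline, so the action is time-barred.

TIME-BARRED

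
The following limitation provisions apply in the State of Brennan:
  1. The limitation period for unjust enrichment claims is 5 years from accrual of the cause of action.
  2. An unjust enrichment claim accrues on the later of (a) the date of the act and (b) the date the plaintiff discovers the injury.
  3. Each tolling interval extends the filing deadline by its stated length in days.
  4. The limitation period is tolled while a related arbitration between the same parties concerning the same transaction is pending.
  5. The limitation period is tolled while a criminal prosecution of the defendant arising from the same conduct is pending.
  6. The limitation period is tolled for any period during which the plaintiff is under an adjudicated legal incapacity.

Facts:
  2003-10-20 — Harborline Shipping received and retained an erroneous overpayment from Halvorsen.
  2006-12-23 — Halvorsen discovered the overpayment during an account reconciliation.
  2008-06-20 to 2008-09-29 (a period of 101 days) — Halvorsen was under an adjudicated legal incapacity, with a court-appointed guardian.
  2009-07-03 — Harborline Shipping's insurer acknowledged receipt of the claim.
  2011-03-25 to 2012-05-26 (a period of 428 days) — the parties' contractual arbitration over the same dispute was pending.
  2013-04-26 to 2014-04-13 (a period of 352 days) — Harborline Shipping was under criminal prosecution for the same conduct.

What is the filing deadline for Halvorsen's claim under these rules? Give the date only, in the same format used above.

2014-05-22

The claim accrued on 2006-12-23 — the later of the 2003-10-20 act and the 2006-12-23 discovery.
5 years from 2006-12-23 is 2011-12-23.
Because the plaintiff's legal incapacity ran from 2008-06-20 to 2008-09-29, the deadline is extended by 101 days to 2012-04-02.
Because the pending related arbitration ran from 2011-03-25 to 2012-05-26, the deadline is extended by 428 days to 2013-06-04.
The pending criminal prosecution from 2013-04-26 to 2014-04-13 tolled the period for 352 days, extending the deadline to 2014-05-22.
Nothing else in the chronology tolls or restarts the period.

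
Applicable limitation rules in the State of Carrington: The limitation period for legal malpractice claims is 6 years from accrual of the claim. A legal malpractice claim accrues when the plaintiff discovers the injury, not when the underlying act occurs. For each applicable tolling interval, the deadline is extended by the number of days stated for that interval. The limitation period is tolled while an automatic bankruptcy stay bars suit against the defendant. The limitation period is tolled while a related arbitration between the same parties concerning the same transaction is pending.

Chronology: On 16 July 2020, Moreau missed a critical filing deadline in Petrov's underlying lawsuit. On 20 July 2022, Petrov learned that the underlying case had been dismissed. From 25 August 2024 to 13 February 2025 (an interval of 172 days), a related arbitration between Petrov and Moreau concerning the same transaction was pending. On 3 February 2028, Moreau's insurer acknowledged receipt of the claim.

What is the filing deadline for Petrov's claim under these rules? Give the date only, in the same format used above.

8 January 2029

Under the discovery rule, the claim accrued on 20 July 2022, when Petrov discovered the injury — not on the 16 July 2020 date of the underlying act.
The untolled deadline — 6 years after 20 July 2022 — is 20 July 2028.
Because the pending related arbitration ran from 25 August 2024 to 13 February 2025, the deadline is extended by 172 days to 8 January 2029.
Nothing else in the chronology tolls or restarts the period.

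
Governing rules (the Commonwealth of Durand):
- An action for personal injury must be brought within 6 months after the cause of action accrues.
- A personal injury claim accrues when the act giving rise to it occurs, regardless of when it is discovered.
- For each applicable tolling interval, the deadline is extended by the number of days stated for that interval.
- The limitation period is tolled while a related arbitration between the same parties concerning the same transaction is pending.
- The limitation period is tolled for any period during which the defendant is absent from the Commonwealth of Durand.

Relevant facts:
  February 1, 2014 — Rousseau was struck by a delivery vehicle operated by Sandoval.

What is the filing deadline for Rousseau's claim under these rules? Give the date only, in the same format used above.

The limitation period began to run on February 1, 2014.
Adding the 6 months base period to February 1, 2014 gives a deadline of August 1, 2014, before any tolling.

August 1, 2014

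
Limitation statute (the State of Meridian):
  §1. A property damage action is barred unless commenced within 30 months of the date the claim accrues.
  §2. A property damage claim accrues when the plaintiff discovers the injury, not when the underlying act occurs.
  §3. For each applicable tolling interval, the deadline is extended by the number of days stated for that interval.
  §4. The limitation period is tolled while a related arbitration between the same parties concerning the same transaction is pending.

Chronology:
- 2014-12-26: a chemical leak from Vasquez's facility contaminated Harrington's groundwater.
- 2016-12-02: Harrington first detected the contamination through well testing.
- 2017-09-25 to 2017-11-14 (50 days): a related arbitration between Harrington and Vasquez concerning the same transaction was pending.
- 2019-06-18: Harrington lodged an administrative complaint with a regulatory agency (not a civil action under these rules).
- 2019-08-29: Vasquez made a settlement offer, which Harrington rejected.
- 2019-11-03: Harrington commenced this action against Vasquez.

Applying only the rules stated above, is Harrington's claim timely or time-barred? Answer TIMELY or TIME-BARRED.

TIME-BARRED

The claim did not accrue until Harrington discovered the injury on 2016-12-02; the 2014-12-26 act date does not start the clock under the stated rule.
Adding the 30 months base period to 2016-12-02 gives a deadline of 2019-06-02, before any tolling.
The period was tolled for 50 days by the pending related arbitration (2017-09-25 to 2017-11-14), pushing the deadline to 2019-07-22.
None of the other events listed affects the running of the period under the stated rules.
Harrington filed on 2019-11-03, after the 2019-07-22 deadline, so the action is time-barred.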